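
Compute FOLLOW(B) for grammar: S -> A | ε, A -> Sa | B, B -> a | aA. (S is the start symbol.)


$ ∈ FOLLOW(S). For each A -> αBβ: add FIRST(β)\{ε} to FOLLOW(B); if β nullable, add FOLLOW(A).
FOLLOW(B) = {$, a}


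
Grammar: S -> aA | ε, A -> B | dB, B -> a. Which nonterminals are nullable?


A nonterminal is nullable iff some alternative derives ε (directly, or every symbol in it is nullable)
Nullable: {S}


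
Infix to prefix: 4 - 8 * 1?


'*' binds tighter: tree is (- 4 (* 8 1))
Prefix: - 4 * 8 1


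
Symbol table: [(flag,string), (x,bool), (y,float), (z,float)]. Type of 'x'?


Lookup 'x' → type bool


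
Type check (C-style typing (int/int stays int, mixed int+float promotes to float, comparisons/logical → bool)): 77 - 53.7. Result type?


Operand types: int - float
Rule: mixed int/float promotes to float; int/int stays int
Result type: float


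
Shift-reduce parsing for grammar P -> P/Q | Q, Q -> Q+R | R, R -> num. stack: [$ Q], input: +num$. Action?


shift '+' to continue Q -> Q+R
Action: shift


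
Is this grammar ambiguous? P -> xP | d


right-linear, alternatives start with distinct terminals 'x' vs 'd': unique leftmost derivation
Unambiguous


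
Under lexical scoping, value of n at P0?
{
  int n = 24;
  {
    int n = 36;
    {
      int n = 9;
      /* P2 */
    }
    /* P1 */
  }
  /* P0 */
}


n declared in the same block as P0
n = 24


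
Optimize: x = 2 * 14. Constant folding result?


2 * 14 = 28 at compile time
Optimized: x = 28


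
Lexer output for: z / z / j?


Scan left to right, longest-match per lexeme
Tokens: ID(z), OP(/), ID(z), OP(/), ID(j)


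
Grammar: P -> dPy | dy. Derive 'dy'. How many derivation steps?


Derivation: P => dy
Steps: 1


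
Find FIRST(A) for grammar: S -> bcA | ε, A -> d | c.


Per alternative of A: FIRST(d) = {d}; FIRST(c) = {c}
FIRST(A) = {c, d}


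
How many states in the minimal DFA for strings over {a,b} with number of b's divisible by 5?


Track (count of b) mod 5: states 0..4, accept at 0
Minimal DFA: 5 states


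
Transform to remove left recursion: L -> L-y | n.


Left-recursive alternatives: L-y; non-recursive: n
Introduce L': L -> nL', L' -> -yL' | ε


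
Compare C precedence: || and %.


'%' is multiplicative (level 10); '||' is logical OR (level 1)
Higher level binds tighter
'%' has higher precedence than '||'


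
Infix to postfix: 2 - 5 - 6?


Left to right (same or higher precedence on left)
Postfix: 2 5 - 6 -


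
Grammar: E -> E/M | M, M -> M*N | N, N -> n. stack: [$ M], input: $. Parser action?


lookahead ∉ {*} so M won't extend; reduce E -> M
Action: reduce (E -> M)


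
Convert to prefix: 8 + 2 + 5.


left-to-right (same/higher precedence on left): tree is (+ (+ 8 2) 5)
Prefix: + + 8 2 5


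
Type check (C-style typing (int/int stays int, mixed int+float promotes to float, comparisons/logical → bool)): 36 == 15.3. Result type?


Operand types: int == float
Rule: comparison yields bool
Result type: bool


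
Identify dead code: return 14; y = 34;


statement follows a return and is unreachable
Dead: 'y = 34'


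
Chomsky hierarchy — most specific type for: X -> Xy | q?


Left-linear: every RHS is a terminal or one nonterminal followed by a terminal
Classification: Type 3 (Regular)


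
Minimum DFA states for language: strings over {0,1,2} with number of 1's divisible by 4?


Track (count of 1) mod 4: states 0..3, accept at 0
Minimal DFA: 4 states


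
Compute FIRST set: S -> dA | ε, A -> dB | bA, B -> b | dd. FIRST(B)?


Per alternative of B: FIRST(b) = {b}; FIRST(dd) = {d}
FIRST(B) = {b, d}


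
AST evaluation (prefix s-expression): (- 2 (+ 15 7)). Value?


Evaluate inner: (+ 15 7) = 22
Evaluate root: (- 2 22) = -20
Result: -20


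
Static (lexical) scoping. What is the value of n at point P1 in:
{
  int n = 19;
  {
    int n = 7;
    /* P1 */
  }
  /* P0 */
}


n declared in the same block as P1
n = 7


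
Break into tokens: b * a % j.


Scan left to right, longest-match per lexeme
Tokens: ID(b), OP(*), ID(a), OP(%), ID(j)


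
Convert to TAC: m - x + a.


Break into single-operator statements:
t1 = m - x
t2 = t1 + a


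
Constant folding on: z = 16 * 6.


16 * 6 = 96 at compile time
Optimized: z = 96


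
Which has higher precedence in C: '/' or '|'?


'/' is multiplicative (level 10); '|' is bitwise OR (level 3)
Higher level binds tighter
'/' has higher precedence than '|'


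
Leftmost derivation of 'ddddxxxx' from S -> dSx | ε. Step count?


Derivation: S => dSx => ddSxx => dddSxxx => ddddSxxxx => ddddxxxx
Steps: 5


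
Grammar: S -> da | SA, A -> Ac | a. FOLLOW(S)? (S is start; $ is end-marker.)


$ ∈ FOLLOW(S). For each A -> αBβ: add FIRST(β)\{ε} to FOLLOW(B); if β nullable, add FOLLOW(A).
FOLLOW(S) = {$, a}


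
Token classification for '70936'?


Pattern: digits only
Type: INTEGER_LITERAL


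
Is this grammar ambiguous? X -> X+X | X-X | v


'v+v-v' has two parse trees (no precedence encoded between + and -)
Ambiguous


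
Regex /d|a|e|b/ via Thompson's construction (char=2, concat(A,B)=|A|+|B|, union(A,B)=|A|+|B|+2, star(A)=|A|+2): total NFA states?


Syntax tree has 4 char leaf(s), 3 union(s), 0 star(s)
chars contribute 4×2 = 8; each union adds +2; each star adds +2
Total: 8 + 6 + 0 = 14 states


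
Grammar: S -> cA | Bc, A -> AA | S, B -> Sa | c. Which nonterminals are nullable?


A nonterminal is nullable iff some alternative derives ε (directly, or every symbol in it is nullable)
Nullable: {}


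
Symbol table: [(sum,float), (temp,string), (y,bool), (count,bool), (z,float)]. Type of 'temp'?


Lookup 'temp' → type string


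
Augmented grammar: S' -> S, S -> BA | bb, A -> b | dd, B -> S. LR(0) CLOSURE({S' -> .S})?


Start: S' -> .S
For each item with dot before a nonterminal B, add B -> .γ for every B-production
Closure: [S' -> .S, S -> .BA, S -> .bb, B -> .S]


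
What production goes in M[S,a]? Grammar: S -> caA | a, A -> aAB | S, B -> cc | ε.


For [S, a]: 'a' ∈ FIRST(a)
Entry: S -> a


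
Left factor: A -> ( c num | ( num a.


Common prefix: '('
Factored: A -> ( A', A' -> c num | num a


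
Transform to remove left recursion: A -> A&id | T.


Left-recursive alternatives: A&id; non-recursive: T
Introduce A': A -> TA', A' -> &idA' | ε


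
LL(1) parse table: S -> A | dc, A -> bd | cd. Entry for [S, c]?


For [S, c]: 'c' ∈ FIRST(A)
Entry: S -> A


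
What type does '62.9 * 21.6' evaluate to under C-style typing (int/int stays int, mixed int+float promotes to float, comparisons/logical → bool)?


Operand types: float * float
Rule: mixed int/float promotes to float; int/int stays int
Result type: float


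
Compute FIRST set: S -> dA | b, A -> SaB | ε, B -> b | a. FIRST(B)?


Per alternative of B: FIRST(b) = {b}; FIRST(a) = {a}
FIRST(B) = {a, b}


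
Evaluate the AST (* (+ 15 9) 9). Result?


Evaluate inner: (+ 15 9) = 24
Evaluate root: (* 24 9) = 216
Result: 216


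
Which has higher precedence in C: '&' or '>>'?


'>>' is shift (level 8); '&' is bitwise AND (level 5)
Higher level binds tighter
'>>' has higher precedence than '&'


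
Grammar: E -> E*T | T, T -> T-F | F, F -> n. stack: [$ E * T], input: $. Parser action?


handle 'E*T' on top; lookahead ∈ FOLLOW(E) = {*, $}
Action: reduce (E -> E*T)


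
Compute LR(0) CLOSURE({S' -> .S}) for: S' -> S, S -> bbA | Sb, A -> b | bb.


Start: S' -> .S
For each item with dot before a nonterminal B, add B -> .γ for every B-production
Closure: [S' -> .S, S -> .bbA, S -> .Sb]


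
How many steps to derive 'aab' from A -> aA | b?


Derivation: A => aA => aaA => aab
Steps: 3


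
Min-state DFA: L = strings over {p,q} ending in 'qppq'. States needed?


Track the longest suffix of input matching a prefix of 'qppq': 5 classes (prefixes of length 0..4)
Minimal DFA: 5 states


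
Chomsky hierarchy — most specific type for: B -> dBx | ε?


Single nonterminal LHS, but d^n x^n is not regular
Classification: Type 2 (Context-Free)


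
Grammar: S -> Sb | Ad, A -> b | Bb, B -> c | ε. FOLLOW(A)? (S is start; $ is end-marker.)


$ ∈ FOLLOW(S). For each A -> αBβ: add FIRST(β)\{ε} to FOLLOW(B); if β nullable, add FOLLOW(A).
FOLLOW(A) = {d}


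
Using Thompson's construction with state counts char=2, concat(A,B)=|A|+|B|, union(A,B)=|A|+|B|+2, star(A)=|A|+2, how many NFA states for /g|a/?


Syntax tree has 2 char leaf(s), 1 union(s), 0 star(s)
chars contribute 2×2 = 4; each union adds +2; each star adds +2
Total: 4 + 2 + 0 = 6 states


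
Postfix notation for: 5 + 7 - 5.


Left to right (same or higher precedence on left)
Postfix: 5 7 + 5 -


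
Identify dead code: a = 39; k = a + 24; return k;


a is read by k's definition; k is returned
No dead code


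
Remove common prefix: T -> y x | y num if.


Common prefix: 'y'
Factored: T -> y T', T' -> x | num if


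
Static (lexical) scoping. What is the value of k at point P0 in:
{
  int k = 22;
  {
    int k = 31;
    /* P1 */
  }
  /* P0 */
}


k declared in the same block as P0
k = 22


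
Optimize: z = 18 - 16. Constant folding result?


18 - 16 = 2 at compile time
Optimized: z = 2


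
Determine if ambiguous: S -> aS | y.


right-linear, alternatives start with distinct terminals 'a' vs 'y': unique leftmost derivation
Unambiguous


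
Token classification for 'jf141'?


Pattern: letter/underscore followed by alphanumerics, not a keyword
Type: IDENTIFIER


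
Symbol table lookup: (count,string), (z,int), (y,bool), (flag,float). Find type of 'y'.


Lookup 'y' → type bool


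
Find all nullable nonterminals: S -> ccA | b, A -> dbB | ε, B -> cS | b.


A nonterminal is nullable iff some alternative derives ε (directly, or every symbol in it is nullable)
Nullable: {A}


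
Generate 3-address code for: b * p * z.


Break into single-operator statements:
t1 = b * p
t2 = t1 * z


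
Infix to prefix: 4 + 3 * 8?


'*' binds tighter: tree is (+ 4 (* 3 8))
Prefix: + 4 * 3 8


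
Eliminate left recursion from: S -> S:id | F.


Left-recursive alternatives: S:id; non-recursive: F
Introduce S': S -> FS', S' -> :idS' | ε


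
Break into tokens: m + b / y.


Scan left to right, longest-match per lexeme
Tokens: ID(m), OP(+), ID(b), OP(/), ID(y)


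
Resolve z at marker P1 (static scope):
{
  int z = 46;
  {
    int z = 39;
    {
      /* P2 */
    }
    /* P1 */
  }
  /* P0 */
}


z declared in the same block as P1
z = 39


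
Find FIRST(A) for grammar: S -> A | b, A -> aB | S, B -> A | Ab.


Per alternative of A: FIRST(aB) = {a}; FIRST(S) = {a, b}
FIRST(A) = {a, b}


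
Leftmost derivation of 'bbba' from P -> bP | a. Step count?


Derivation: P => bP => bbP => bbbP => bbba
Steps: 4


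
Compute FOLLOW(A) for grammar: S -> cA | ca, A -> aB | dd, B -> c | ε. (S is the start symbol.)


$ ∈ FOLLOW(S). For each A -> αBβ: add FIRST(β)\{ε} to FOLLOW(B); if β nullable, add FOLLOW(A).
FOLLOW(A) = {$}


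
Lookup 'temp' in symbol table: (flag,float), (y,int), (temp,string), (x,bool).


Lookup 'temp' → type string


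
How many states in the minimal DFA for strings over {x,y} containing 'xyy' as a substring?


KMP-style automaton: 3 progress states + 1 absorbing accept = 4
Minimal DFA: 4 states


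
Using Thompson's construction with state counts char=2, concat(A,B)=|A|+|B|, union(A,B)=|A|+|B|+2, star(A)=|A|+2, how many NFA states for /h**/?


Syntax tree has 1 char leaf(s), 0 union(s), 2 star(s)
chars contribute 1×2 = 2; each union adds +2; each star adds +2
Total: 2 + 0 + 4 = 6 states


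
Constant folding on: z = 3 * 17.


3 * 17 = 51 at compile time
Optimized: z = 51


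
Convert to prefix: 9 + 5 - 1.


left-to-right (same/higher precedence on left): tree is (- (+ 9 5) 1)
Prefix: - + 9 5 1


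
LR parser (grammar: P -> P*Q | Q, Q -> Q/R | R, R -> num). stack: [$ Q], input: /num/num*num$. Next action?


shift '/' to continue Q -> Q/R
Action: shift


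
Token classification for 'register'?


Pattern: reserved word
Type: KEYWORD


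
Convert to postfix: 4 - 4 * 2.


* has higher precedence, evaluate 4*2 first
Postfix: 4 4 2 * -


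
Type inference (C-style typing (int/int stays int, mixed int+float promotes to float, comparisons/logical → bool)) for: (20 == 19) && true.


Operand types: bool && bool
Rule: logical operators take bool operands and yield bool
Result type: bool


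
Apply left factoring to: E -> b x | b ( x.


Common prefix: 'b'
Factored: E -> b E', E' -> x | ( x


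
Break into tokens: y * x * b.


Scan left to right, longest-match per lexeme
Tokens: ID(y), OP(*), ID(x), OP(*), ID(b)


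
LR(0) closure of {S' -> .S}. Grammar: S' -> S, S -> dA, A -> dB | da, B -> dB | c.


Start: S' -> .S
For each item with dot before a nonterminal B, add B -> .γ for every B-production
Closure: [S' -> .S, S -> .dA]


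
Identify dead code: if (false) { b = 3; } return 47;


condition is constant false, so the whole block is unreachable
Dead: 'if (false) { b = 3; }'


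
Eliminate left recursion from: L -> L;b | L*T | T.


Left-recursive alternatives: L;b, L*T; non-recursive: T
Introduce L': L -> TL', L' -> ;bL' | *TL' | ε


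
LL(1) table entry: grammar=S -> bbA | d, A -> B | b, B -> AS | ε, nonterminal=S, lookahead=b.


For [S, b]: 'b' ∈ FIRST(bbA)
Entry: S -> bbA


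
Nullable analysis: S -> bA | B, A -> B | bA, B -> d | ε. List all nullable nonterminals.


A nonterminal is nullable iff some alternative derives ε (directly, or every symbol in it is nullable)
Nullable: {A, B, S}


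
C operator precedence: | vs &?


'&' is bitwise AND (level 5); '|' is bitwise OR (level 3)
Higher level binds tighter
'&' has higher precedence than '|'


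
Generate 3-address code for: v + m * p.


Break into single-operator statements:
t1 = m * p
t2 = v + t1


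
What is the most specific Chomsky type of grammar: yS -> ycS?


LHS has context (more than one symbol) and |LHS| ≤ |RHS|
Classification: Type 1 (Context-Sensitive)


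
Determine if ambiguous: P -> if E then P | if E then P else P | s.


dangling else: 'if E then if E then s else s' parses two ways
Ambiguous


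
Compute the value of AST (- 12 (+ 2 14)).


Evaluate inner: (+ 2 14) = 16
Evaluate root: (- 12 16) = -4
Result: -4


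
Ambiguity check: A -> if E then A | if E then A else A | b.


dangling else: 'if E then if E then b else b' parses two ways
Ambiguous


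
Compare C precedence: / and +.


'/' is multiplicative (level 10); '+' is additive (level 9)
Higher level binds tighter
'/' has higher precedence than '+'


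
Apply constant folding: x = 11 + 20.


11 + 20 = 31 at compile time
Optimized: x = 31


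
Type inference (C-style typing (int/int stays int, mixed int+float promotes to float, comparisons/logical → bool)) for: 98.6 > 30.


Operand types: float > int
Rule: comparison yields bool
Result type: bool


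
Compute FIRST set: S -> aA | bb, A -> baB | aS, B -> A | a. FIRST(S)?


Per alternative of S: FIRST(aA) = {a}; FIRST(bb) = {b}
FIRST(S) = {a, b}


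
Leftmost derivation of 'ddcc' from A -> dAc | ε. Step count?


Derivation: A => dAc => ddAcc => ddcc
Steps: 3


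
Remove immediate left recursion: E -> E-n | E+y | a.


Left-recursive alternatives: E-n, E+y; non-recursive: a
Introduce E': E -> aE', E' -> -nE' | +yE' | ε


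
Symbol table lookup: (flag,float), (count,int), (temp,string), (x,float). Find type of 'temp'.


Lookup 'temp' → type string


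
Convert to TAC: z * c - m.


Break into single-operator statements:
t1 = z * c
t2 = t1 - m


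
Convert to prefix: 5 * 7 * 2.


left-to-right (same/higher precedence on left): tree is (* (* 5 7) 2)
Prefix: * * 5 7 2


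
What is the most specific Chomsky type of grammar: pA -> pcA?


LHS has context (more than one symbol) and |LHS| ≤ |RHS|
Classification: Type 1 (Context-Sensitive)


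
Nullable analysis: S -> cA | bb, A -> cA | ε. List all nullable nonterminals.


A nonterminal is nullable iff some alternative derives ε (directly, or every symbol in it is nullable)
Nullable: {A}


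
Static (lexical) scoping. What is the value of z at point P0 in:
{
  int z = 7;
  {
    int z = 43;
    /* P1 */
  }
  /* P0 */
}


z declared in the same block as P0
z = 7


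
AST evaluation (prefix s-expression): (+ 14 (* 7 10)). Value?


Evaluate inner: (* 7 10) = 70
Evaluate root: (+ 14 70) = 84
Result: 84


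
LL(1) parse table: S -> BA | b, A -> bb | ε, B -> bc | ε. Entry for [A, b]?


For [A, b]: 'b' ∈ FIRST(bb)
Entry: A -> bb


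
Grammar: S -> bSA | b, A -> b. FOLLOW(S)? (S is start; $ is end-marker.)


$ ∈ FOLLOW(S). For each A -> αBβ: add FIRST(β)\{ε} to FOLLOW(B); if β nullable, add FOLLOW(A).
FOLLOW(S) = {$, b}


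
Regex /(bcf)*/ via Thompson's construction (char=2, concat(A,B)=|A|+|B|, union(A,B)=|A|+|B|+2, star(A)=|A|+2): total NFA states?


Syntax tree has 3 char leaf(s), 0 union(s), 1 star(s)
chars contribute 3×2 = 6; each union adds +2; each star adds +2
Total: 6 + 0 + 2 = 8 states


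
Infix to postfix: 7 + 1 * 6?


* has higher precedence, evaluate 1*6 first
Postfix: 7 1 6 * +


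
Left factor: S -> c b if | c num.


Common prefix: 'c'
Factored: S -> c S', S' -> b if | num


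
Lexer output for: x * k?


Scan left to right, longest-match per lexeme
Tokens: ID(x), OP(*), ID(k)


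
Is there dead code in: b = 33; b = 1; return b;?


first assignment to b is overwritten before any read
Dead: 'b = 33'


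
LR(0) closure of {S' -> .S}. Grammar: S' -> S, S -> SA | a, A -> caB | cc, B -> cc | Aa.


Start: S' -> .S
For each item with dot before a nonterminal B, add B -> .γ for every B-production
Closure: [S' -> .S, S -> .SA, S -> .a]


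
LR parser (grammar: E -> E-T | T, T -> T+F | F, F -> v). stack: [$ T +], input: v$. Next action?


no handle; shift 'v'
Action: shift


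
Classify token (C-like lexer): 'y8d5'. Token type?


Pattern: letter/underscore followed by alphanumerics, not a keyword
Type: IDENTIFIER


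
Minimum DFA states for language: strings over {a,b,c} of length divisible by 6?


Track length mod 6: states 0..5, accept at 0
Minimal DFA: 6 states


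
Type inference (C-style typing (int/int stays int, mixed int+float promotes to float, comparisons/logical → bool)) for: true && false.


Operand types: bool && bool
Rule: logical operators take bool operands and yield bool
Result type: bool


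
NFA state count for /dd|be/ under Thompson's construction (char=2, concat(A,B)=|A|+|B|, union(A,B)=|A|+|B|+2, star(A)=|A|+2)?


Syntax tree has 4 char leaf(s), 1 union(s), 0 star(s)
chars contribute 4×2 = 8; each union adds +2; each star adds +2
Total: 8 + 2 + 0 = 10 states


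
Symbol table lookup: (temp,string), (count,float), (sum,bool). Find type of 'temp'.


Lookup 'temp' → type string


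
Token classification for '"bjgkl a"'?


Pattern: double-quoted sequence
Type: STRING_LITERAL


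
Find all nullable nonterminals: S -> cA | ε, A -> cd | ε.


A nonterminal is nullable iff some alternative derives ε (directly, or every symbol in it is nullable)
Nullable: {A, S}


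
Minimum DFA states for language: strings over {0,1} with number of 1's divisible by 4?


Track (count of 1) mod 4: states 0..3, accept at 0
Minimal DFA: 4 states


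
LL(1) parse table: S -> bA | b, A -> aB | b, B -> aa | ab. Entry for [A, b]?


For [A, b]: 'b' ∈ FIRST(b)
Entry: A -> b


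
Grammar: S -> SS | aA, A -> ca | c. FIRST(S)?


Per alternative of S: FIRST(SS) = {a}; FIRST(aA) = {a}
FIRST(S) = {a}


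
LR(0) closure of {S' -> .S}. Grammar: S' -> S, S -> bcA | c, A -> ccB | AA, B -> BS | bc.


Start: S' -> .S
For each item with dot before a nonterminal B, add B -> .γ for every B-production
Closure: [S' -> .S, S -> .bcA, S -> .c]


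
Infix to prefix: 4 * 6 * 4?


left-to-right (same/higher precedence on left): tree is (* (* 4 6) 4)
Prefix: * * 4 6 4


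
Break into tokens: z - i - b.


Scan left to right, longest-match per lexeme
Tokens: ID(z), OP(-), ID(i), OP(-), ID(b)


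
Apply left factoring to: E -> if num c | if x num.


Common prefix: 'if'
Factored: E -> if E', E' -> num c | x num


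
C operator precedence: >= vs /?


'/' is multiplicative (level 10); '>=' is relational (level 7)
Higher level binds tighter
'/' has higher precedence than '>='


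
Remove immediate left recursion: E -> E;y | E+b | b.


Left-recursive alternatives: E;y, E+b; non-recursive: b
Introduce E': E -> bE', E' -> ;yE' | +bE' | ε


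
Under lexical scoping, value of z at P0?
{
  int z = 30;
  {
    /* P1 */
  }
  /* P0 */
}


z declared in the same block as P0
z = 30


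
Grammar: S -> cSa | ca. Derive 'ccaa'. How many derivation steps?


Derivation: S => cSa => ccaa
Steps: 2


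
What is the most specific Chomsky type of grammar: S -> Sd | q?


Left-linear: every RHS is a terminal or one nonterminal followed by a terminal
Classification: Type 3 (Regular)


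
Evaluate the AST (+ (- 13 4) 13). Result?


Evaluate inner: (- 13 4) = 9
Evaluate root: (+ 9 13) = 22
Result: 22


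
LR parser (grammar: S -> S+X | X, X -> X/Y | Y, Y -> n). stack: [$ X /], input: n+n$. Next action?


no handle; shift 'n'
Action: shift


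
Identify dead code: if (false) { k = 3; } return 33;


condition is constant false, so the whole block is unreachable
Dead: 'if (false) { k = 3; }'


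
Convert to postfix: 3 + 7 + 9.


Left to right (same or higher precedence on left)
Postfix: 3 7 + 9 +


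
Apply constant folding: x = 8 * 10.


8 * 10 = 80 at compile time
Optimized: x = 80


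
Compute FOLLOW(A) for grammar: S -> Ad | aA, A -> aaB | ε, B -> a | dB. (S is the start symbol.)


$ ∈ FOLLOW(S). For each A -> αBβ: add FIRST(β)\{ε} to FOLLOW(B); if β nullable, add FOLLOW(A).
FOLLOW(A) = {$, d}


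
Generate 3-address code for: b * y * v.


Break into single-operator statements:
t1 = b * y
t2 = t1 * v


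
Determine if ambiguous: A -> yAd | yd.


balanced y^n…d^n: each string has a unique parse
Unambiguous


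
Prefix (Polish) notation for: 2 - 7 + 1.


left-to-right (same/higher precedence on left): tree is (+ (- 2 7) 1)
Prefix: + - 2 7 1


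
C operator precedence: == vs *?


'*' is multiplicative (level 10); '==' is equality (level 6)
Higher level binds tighter
'*' has higher precedence than '=='


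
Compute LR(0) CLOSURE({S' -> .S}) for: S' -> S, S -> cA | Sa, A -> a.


Start: S' -> .S
For each item with dot before a nonterminal B, add B -> .γ for every B-production
Closure: [S' -> .S, S -> .cA, S -> .Sa]


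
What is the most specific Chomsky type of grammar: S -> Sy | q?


Left-linear: every RHS is a terminal or one nonterminal followed by a terminal
Classification: Type 3 (Regular)


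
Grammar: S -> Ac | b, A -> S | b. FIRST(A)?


Per alternative of A: FIRST(S) = {b}; FIRST(b) = {b}
FIRST(A) = {b}


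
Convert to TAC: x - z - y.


Break into single-operator statements:
t1 = x - z
t2 = t1 - y


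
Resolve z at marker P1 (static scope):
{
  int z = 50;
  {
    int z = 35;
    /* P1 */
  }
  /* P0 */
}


z declared in the same block as P1
z = 35


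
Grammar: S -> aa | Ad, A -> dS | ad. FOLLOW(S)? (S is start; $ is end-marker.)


$ ∈ FOLLOW(S). For each A -> αBβ: add FIRST(β)\{ε} to FOLLOW(B); if β nullable, add FOLLOW(A).
FOLLOW(S) = {$, d}


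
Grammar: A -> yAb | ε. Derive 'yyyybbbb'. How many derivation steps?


Derivation: A => yAb => yyAbb => yyyAbbb => yyyyAbbbb => yyyybbbb
Steps: 5


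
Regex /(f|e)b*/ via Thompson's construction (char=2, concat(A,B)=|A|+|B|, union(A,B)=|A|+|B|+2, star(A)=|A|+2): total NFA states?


Syntax tree has 3 char leaf(s), 1 union(s), 1 star(s)
chars contribute 3×2 = 6; each union adds +2; each star adds +2
Total: 6 + 2 + 2 = 10 states


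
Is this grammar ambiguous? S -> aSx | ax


balanced a^n…x^n: each string has a unique parse
Unambiguous


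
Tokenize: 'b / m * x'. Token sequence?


Scan left to right, longest-match per lexeme
Tokens: ID(b), OP(/), ID(m), OP(*), ID(x)


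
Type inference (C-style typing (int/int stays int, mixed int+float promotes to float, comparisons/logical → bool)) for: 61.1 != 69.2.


Operand types: float != float
Rule: comparison yields bool
Result type: bool


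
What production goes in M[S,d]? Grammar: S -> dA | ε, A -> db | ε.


For [S, d]: 'd' ∈ FIRST(dA)
Entry: S -> dA


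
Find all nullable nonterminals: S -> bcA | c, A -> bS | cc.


A nonterminal is nullable iff some alternative derives ε (directly, or every symbol in it is nullable)
Nullable: {}


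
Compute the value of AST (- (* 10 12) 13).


Evaluate inner: (* 10 12) = 120
Evaluate root: (- 120 13) = 107
Result: 107


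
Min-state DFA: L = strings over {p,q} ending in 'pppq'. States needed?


Track the longest suffix of input matching a prefix of 'pppq': 5 classes (prefixes of length 0..4)
Minimal DFA: 5 states


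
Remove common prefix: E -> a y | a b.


Common prefix: 'a'
Factored: E -> a E', E' -> y | b


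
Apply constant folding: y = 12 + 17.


12 + 17 = 29 at compile time
Optimized: y = 29


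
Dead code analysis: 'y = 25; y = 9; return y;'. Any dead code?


first assignment to y is overwritten before any read
Dead: 'y = 25'


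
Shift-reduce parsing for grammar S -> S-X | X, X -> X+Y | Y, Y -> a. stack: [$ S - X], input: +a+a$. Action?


'+' can extend X; shift to build X -> X+Y
Action: shift


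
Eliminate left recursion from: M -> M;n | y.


Left-recursive alternatives: M;n; non-recursive: y
Introduce M': M -> yM', M' -> ;nM' | ε


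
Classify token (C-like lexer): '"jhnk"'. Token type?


Pattern: double-quoted sequence
Type: STRING_LITERAL


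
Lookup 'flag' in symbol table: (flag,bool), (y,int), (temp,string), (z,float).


Lookup 'flag' → type bool


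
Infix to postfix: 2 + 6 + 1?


Left to right (same or higher precedence on left)
Postfix: 2 6 + 1 +


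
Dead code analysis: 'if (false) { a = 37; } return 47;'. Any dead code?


condition is constant false, so the whole block is unreachable
Dead: 'if (false) { a = 37; }'


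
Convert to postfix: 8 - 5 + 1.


Left to right (same or higher precedence on left)
Postfix: 8 5 - 1 +


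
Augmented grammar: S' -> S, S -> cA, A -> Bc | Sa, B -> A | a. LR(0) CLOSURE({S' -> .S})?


Start: S' -> .S
For each item with dot before a nonterminal B, add B -> .γ for every B-production
Closure: [S' -> .S, S -> .cA]


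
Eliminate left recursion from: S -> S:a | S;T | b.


Left-recursive alternatives: S:a, S;T; non-recursive: b
Introduce S': S -> bS', S' -> :aS' | ;TS' | ε


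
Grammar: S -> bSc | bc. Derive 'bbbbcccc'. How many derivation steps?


Derivation: S => bSc => bbScc => bbbSccc => bbbbcccc
Steps: 4


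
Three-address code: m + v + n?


Break into single-operator statements:
t1 = m + v
t2 = t1 + n


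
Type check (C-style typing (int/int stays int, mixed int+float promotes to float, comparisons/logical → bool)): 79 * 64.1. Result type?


Operand types: int * float
Rule: mixed int/float promotes to float; int/int stays int
Result type: float


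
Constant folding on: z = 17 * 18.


17 * 18 = 306 at compile time
Optimized: z = 306


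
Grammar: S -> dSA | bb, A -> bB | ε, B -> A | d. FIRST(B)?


Per alternative of B: FIRST(A) = {b, ε}; FIRST(d) = {d}
FIRST(B) = {b, d, ε}


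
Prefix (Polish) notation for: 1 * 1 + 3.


left-to-right (same/higher precedence on left): tree is (+ (* 1 1) 3)
Prefix: + * 1 1 3


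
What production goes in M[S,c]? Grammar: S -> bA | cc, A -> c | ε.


For [S, c]: 'c' ∈ FIRST(cc)
Entry: S -> cc


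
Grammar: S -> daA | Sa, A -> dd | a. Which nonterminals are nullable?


A nonterminal is nullable iff some alternative derives ε (directly, or every symbol in it is nullable)
Nullable: {}


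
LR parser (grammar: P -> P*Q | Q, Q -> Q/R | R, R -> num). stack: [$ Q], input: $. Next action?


lookahead ∉ {/} so Q won't extend; reduce P -> Q
Action: reduce (P -> Q)


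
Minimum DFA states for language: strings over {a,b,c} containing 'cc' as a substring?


KMP-style automaton: 2 progress states + 1 absorbing accept = 3
Minimal DFA: 3 states


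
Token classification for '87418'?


Pattern: digits only
Type: INTEGER_LITERAL


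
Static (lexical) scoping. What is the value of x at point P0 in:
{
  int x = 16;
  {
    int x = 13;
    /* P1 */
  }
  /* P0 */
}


x declared in the same block as P0
x = 16


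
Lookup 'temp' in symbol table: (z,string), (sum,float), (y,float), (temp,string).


Lookup 'temp' → type string


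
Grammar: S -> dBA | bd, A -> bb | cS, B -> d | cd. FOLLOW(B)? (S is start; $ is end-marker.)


$ ∈ FOLLOW(S). For each A -> αBβ: add FIRST(β)\{ε} to FOLLOW(B); if β nullable, add FOLLOW(A).
FOLLOW(B) = {b, c}


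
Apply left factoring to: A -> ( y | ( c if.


Common prefix: '('
Factored: A -> ( A', A' -> y | c if


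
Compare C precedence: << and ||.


'<<' is shift (level 8); '||' is logical OR (level 1)
Higher level binds tighter
'<<' has higher precedence than '||'


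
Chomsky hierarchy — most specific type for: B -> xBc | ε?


Single nonterminal LHS, but x^n c^n is not regular
Classification: Type 2 (Context-Free)


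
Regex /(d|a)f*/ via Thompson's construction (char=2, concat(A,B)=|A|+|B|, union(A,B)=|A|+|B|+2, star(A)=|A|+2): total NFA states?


Syntax tree has 3 char leaf(s), 1 union(s), 1 star(s)
chars contribute 3×2 = 6; each union adds +2; each star adds +2
Total: 6 + 2 + 2 = 10 states


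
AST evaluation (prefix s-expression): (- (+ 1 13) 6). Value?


Evaluate inner: (+ 1 13) = 14
Evaluate root: (- 14 6) = 8
Result: 8


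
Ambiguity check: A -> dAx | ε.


balanced d^n…x^n: each string has a unique parse
Unambiguous


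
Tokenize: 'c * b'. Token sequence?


Scan left to right, longest-match per lexeme
Tokens: ID(c), OP(*), ID(b)


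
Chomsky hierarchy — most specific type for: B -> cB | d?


Right-linear: every RHS is a terminal or a terminal followed by one nonterminal
Classification: Type 3 (Regular)


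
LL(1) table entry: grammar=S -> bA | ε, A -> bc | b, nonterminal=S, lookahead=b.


For [S, b]: 'b' ∈ FIRST(bA)
Entry: S -> bA


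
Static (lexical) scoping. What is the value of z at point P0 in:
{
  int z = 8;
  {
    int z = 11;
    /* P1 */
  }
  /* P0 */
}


z declared in the same block as P0
z = 8


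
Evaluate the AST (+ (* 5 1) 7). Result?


Evaluate inner: (* 5 1) = 5
Evaluate root: (+ 5 7) = 12
Result: 12


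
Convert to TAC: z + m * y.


Break into single-operator statements:
t1 = m * y
t2 = z + t1


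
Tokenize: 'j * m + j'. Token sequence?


Scan left to right, longest-match per lexeme
Tokens: ID(j), OP(*), ID(m), OP(+), ID(j)


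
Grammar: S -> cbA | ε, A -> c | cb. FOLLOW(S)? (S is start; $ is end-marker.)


$ ∈ FOLLOW(S). For each A -> αBβ: add FIRST(β)\{ε} to FOLLOW(B); if β nullable, add FOLLOW(A).
FOLLOW(S) = {$}


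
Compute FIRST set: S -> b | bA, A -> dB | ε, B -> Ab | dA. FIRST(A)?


Per alternative of A: FIRST(dB) = {d}; FIRST(ε) = {ε}
FIRST(A) = {d, ε}


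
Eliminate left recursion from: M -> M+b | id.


Left-recursive alternatives: M+b; non-recursive: id
Introduce M': M -> idM', M' -> +bM' | ε


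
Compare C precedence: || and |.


'|' is bitwise OR (level 3); '||' is logical OR (level 1)
Higher level binds tighter
'|' has higher precedence than '||'


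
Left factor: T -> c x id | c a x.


Common prefix: 'c'
Factored: T -> c T', T' -> x id | a x


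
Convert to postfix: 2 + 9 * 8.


* has higher precedence, evaluate 9*8 first
Postfix: 2 9 8 * +


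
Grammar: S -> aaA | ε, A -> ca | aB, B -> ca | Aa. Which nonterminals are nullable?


A nonterminal is nullable iff some alternative derives ε (directly, or every symbol in it is nullable)
Nullable: {S}


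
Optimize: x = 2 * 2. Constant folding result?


2 * 2 = 4 at compile time
Optimized: x = 4


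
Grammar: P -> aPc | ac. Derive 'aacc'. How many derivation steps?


Derivation: P => aPc => aacc
Steps: 2


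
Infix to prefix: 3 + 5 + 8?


left-to-right (same/higher precedence on left): tree is (+ (+ 3 5) 8)
Prefix: + + 3 5 8


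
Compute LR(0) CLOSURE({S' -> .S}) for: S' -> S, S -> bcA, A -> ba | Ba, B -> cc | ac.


Start: S' -> .S
For each item with dot before a nonterminal B, add B -> .γ for every B-production
Closure: [S' -> .S, S -> .bcA]


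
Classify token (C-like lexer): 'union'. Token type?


Pattern: reserved word
Type: KEYWORD


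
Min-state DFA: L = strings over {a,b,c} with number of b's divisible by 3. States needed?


Track (count of b) mod 3: states 0..2, accept at 0
Minimal DFA: 3 states


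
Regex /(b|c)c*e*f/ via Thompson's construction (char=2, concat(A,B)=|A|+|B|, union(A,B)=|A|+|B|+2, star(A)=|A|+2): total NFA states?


Syntax tree has 5 char leaf(s), 1 union(s), 2 star(s)
chars contribute 5×2 = 10; each union adds +2; each star adds +2
Total: 10 + 2 + 4 = 16 states


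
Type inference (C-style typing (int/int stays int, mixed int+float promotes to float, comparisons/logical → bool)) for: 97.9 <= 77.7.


Operand types: float <= float
Rule: comparison yields bool
Result type: bool


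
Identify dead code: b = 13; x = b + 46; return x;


b is read by x's definition; x is returned
No dead code


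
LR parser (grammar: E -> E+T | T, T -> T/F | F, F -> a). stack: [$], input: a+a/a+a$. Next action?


no handle on stack; shift 'a'
Action: shift


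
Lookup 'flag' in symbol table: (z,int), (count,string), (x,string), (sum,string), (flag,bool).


Lookup 'flag' → type bool


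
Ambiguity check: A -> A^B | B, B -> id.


precedence layered via separate nonterminal B: deterministic
Unambiguous


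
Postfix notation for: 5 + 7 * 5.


* has higher precedence, evaluate 7*5 first
Postfix: 5 7 5 * +


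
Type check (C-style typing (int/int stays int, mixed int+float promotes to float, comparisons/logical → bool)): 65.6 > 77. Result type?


Operand types: float > int
Rule: comparison yields bool
Result type: bool


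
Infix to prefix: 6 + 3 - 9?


left-to-right (same/higher precedence on left): tree is (- (+ 6 3) 9)
Prefix: - + 6 3 9


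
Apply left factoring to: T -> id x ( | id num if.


Common prefix: 'id'
Factored: T -> id T', T' -> x ( | num if


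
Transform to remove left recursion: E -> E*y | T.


Left-recursive alternatives: E*y; non-recursive: T
Introduce E': E -> TE', E' -> *yE' | ε


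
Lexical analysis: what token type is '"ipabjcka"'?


Pattern: double-quoted sequence
Type: STRING_LITERAL


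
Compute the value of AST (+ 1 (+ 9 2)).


Evaluate inner: (+ 9 2) = 11
Evaluate root: (+ 1 11) = 12
Result: 12


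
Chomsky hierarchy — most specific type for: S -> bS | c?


Right-linear: every RHS is a terminal or a terminal followed by one nonterminal
Classification: Type 3 (Regular)


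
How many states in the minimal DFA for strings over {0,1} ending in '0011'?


Track the longest suffix of input matching a prefix of '0011': 5 classes (prefixes of length 0..4)
Minimal DFA: 5 states


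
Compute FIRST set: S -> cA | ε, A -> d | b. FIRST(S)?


Per alternative of S: FIRST(cA) = {c}; FIRST(ε) = {ε}
FIRST(S) = {c, ε}


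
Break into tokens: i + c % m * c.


Scan left to right, longest-match per lexeme
Tokens: ID(i), OP(+), ID(c), OP(%), ID(m), OP(*), ID(c)


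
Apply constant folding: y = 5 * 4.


5 * 4 = 20 at compile time
Optimized: y = 20


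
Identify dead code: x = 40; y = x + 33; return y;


x is read by y's definition; y is returned
No dead code


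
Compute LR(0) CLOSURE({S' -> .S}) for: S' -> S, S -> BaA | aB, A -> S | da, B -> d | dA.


Start: S' -> .S
For each item with dot before a nonterminal B, add B -> .γ for every B-production
Closure: [S' -> .S, S -> .BaA, S -> .aB, B -> .d, B -> .dA]


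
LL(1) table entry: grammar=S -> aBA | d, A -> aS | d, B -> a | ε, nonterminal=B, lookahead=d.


For [B, d]: ε is nullable and 'd' ∈ FOLLOW(B)
Entry: B -> ε


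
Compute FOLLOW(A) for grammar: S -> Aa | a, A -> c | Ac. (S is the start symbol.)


$ ∈ FOLLOW(S). For each A -> αBβ: add FIRST(β)\{ε} to FOLLOW(B); if β nullable, add FOLLOW(A).
FOLLOW(A) = {a, c}


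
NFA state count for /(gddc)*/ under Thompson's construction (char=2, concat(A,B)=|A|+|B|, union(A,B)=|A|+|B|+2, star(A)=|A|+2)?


Syntax tree has 4 char leaf(s), 0 union(s), 1 star(s)
chars contribute 4×2 = 8; each union adds +2; each star adds +2
Total: 8 + 0 + 2 = 10 states


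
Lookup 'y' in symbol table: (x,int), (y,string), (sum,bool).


Lookup 'y' → type string


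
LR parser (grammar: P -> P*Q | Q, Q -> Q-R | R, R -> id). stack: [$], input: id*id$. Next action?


no handle on stack; shift 'id'
Action: shift


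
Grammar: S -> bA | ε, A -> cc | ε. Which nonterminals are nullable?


A nonterminal is nullable iff some alternative derives ε (directly, or every symbol in it is nullable)
Nullable: {A, S}


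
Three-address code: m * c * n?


Break into single-operator statements:
t1 = m * c
t2 = t1 * n


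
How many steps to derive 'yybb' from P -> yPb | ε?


Derivation: P => yPb => yyPbb => yybb
Steps: 3


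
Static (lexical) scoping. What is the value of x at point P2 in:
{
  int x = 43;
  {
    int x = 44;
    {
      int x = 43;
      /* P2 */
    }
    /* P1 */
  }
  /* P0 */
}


x declared in the same block as P2
x = 43


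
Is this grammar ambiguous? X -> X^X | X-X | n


'n^n-n' has two parse trees (no precedence encoded between ^ and -)
Ambiguous


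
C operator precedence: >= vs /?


'/' is multiplicative (level 10); '>=' is relational (level 7)
Higher level binds tighter
'/' has higher precedence than '>='


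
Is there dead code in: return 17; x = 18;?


statement follows a return and is unreachable
Dead: 'x = 18'


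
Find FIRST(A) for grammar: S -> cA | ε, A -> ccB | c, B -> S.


Per alternative of A: FIRST(ccB) = {c}; FIRST(c) = {c}
FIRST(A) = {c}


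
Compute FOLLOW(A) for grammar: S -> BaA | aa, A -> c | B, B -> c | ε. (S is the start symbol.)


$ ∈ FOLLOW(S). For each A -> αBβ: add FIRST(β)\{ε} to FOLLOW(B); if β nullable, add FOLLOW(A).
FOLLOW(A) = {$}


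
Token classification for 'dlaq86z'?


Pattern: letter/underscore followed by alphanumerics, not a keyword
Type: IDENTIFIER


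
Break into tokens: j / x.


Scan left to right, longest-match per lexeme
Tokens: ID(j), OP(/), ID(x)


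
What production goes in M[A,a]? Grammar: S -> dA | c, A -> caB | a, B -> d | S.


For [A, a]: 'a' ∈ FIRST(a)
Entry: A -> a


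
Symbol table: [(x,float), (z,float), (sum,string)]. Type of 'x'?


Lookup 'x' → type float


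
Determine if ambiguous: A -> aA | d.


right-linear, alternatives start with distinct terminals 'a' vs 'd': unique leftmost derivation
Unambiguous
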